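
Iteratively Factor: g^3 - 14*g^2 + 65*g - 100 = (g - 4)*(g^2 - 10*g + 25) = (g - 5)*(g - 4)*(g - 5)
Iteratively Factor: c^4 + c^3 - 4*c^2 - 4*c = (c + 1)*(c^3 - 4*c) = (c - 2)*(c + 1)*(c^2 + 2*c) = (c - 2)*(c + 1)*(c + 2)*(c)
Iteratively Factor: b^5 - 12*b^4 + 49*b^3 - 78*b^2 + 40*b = (b - 4)*(b^4 - 8*b^3 + 17*b^2 - 10*b) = (b - 4)*(b - 2)*(b^3 - 6*b^2 + 5*b) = b*(b - 4)*(b - 2)*(b^2 - 6*b + 5) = b*(b - 5)*(b - 4)*(b - 2)*(b - 1)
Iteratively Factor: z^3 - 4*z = (z)*(z^2 - 4) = z*(z - 2)*(z + 2)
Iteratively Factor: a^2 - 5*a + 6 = (a - 2)*(a - 3)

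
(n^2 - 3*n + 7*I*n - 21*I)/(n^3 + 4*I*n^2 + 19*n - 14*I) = (n - 3)/(n^2 - 3*I*n - 2)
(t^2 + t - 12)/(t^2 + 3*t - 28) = (t^2 + t - 12)/(t^2 + 3*t - 28)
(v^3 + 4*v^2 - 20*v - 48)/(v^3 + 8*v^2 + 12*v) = (v - 4)/v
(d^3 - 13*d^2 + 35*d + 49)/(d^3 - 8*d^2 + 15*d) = (d^3 - 13*d^2 + 35*d + 49)/(d*(d^2 - 8*d + 15))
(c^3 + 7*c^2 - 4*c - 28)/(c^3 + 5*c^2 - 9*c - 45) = (c^3 + 7*c^2 - 4*c - 28)/(c^3 + 5*c^2 - 9*c - 45)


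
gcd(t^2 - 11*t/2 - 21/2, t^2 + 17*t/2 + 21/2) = t + 3/2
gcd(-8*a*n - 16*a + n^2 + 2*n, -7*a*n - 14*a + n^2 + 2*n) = n + 2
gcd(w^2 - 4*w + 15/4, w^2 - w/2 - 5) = w - 5/2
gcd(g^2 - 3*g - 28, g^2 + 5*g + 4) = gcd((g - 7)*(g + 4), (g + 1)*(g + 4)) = g + 4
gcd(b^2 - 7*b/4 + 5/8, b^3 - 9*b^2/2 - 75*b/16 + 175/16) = b - 5/4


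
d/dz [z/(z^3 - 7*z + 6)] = (z^3 - z*(3*z^2 - 7) - 7*z + 6)/(z^3 - 7*z + 6)^2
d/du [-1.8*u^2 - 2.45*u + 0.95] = -3.6*u - 2.45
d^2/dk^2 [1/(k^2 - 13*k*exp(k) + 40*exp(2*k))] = ((k^2 - 13*k*exp(k) + 40*exp(2*k))*(13*k*exp(k) - 160*exp(2*k) + 26*exp(k) - 2) + 2*(13*k*exp(k) - 2*k - 80*exp(2*k) + 13*exp(k))^2)/(k^2 - 13*k*exp(k) + 40*exp(2*k))^3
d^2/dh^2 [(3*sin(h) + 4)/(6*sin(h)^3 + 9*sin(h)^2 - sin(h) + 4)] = (-432*sin(h)^7 - 1782*sin(h)^6 - 2043*sin(h)^5 + 2361*sin(h)^4 + 5598*sin(h)^3 + 1496*sin(h)^2 - 1504*sin(h) - 256)/(6*sin(h)^3 + 9*sin(h)^2 - sin(h) + 4)^3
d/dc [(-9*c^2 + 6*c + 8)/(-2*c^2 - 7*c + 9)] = 5*(15*c^2 - 26*c + 22)/(4*c^4 + 28*c^3 + 13*c^2 - 126*c + 81)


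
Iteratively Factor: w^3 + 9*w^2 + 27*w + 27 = (w + 3)*(w^2 + 6*w + 9) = (w + 3)^2*(w + 3)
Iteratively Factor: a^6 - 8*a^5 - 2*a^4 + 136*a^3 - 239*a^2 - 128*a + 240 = (a + 1)*(a^5 - 9*a^4 + 7*a^3 + 129*a^2 - 368*a + 240) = (a - 3)*(a + 1)*(a^4 - 6*a^3 - 11*a^2 + 96*a - 80) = (a - 3)*(a - 1)*(a + 1)*(a^3 - 5*a^2 - 16*a + 80) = (a - 5)*(a - 3)*(a - 1)*(a + 1)*(a^2 - 16) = (a - 5)*(a - 3)*(a - 1)*(a + 1)*(a + 4)*(a - 4)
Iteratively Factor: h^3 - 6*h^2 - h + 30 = (h - 3)*(h^2 - 3*h - 10) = (h - 3)*(h + 2)*(h - 5)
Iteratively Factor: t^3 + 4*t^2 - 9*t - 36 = (t + 3)*(t^2 + t - 12) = (t - 3)*(t + 3)*(t + 4)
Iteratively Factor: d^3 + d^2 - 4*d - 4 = (d + 1)*(d^2 - 4) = (d - 2)*(d + 1)*(d + 2)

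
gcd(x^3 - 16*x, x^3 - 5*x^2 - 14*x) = x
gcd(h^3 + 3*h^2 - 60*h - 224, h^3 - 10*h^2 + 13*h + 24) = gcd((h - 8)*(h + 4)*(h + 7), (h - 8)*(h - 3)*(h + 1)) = h - 8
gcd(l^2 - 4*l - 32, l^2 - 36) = 1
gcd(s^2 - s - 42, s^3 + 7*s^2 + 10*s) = 1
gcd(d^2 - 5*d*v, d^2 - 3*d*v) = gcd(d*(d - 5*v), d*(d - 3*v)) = d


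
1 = 1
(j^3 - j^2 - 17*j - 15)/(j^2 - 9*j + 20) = (j^2 + 4*j + 3)/(j - 4)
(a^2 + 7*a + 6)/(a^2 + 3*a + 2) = (a + 6)/(a + 2)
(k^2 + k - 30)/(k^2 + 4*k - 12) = (k - 5)/(k - 2)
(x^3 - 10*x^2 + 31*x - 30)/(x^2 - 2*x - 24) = (-x^3 + 10*x^2 - 31*x + 30)/(-x^2 + 2*x + 24)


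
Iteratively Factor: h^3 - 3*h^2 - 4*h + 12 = (h - 3)*(h^2 - 4) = (h - 3)*(h - 2)*(h + 2)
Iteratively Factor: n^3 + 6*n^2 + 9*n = (n + 3)*(n^2 + 3*n) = (n + 3)^2*(n)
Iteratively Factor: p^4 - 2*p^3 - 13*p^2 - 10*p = (p + 1)*(p^3 - 3*p^2 - 10*p) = (p + 1)*(p + 2)*(p^2 - 5*p) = p*(p + 1)*(p + 2)*(p - 5)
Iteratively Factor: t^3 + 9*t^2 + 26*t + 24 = (t + 4)*(t^2 + 5*t + 6) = (t + 3)*(t + 4)*(t + 2)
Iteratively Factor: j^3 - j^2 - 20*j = (j - 5)*(j^2 + 4*j) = j*(j - 5)*(j + 4)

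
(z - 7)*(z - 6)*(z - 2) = z^3 - 15*z^2 + 68*z - 84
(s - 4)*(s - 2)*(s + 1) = s^3 - 5*s^2 + 2*s + 8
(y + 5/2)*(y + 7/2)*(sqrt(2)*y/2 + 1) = sqrt(2)*y^3/2 + y^2 + 3*sqrt(2)*y^2 + 6*y + 35*sqrt(2)*y/8 + 35/4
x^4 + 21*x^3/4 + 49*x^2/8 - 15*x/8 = x*(x - 1/4)*(x + 5/2)*(x + 3)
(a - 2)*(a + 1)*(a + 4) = a^3 + 3*a^2 - 6*a - 8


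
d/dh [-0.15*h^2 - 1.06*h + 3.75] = -0.3*h - 1.06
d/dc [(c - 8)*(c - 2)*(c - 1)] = 3*c^2 - 22*c + 26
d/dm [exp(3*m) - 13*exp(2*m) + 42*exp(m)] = (3*exp(2*m) - 26*exp(m) + 42)*exp(m)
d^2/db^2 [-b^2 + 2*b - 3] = -2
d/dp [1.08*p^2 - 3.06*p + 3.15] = 2.16*p - 3.06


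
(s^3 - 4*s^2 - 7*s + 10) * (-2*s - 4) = -2*s^4 + 4*s^3 + 30*s^2 + 8*s - 40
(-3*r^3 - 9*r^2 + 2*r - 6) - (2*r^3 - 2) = -5*r^3 - 9*r^2 + 2*r - 4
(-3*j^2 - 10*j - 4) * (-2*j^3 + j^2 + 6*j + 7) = 6*j^5 + 17*j^4 - 20*j^3 - 85*j^2 - 94*j - 28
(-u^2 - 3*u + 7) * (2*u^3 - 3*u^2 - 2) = -2*u^5 - 3*u^4 + 23*u^3 - 19*u^2 + 6*u - 14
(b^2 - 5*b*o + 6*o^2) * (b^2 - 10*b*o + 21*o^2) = b^4 - 15*b^3*o + 77*b^2*o^2 - 165*b*o^3 + 126*o^4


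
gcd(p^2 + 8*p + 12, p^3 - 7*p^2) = 1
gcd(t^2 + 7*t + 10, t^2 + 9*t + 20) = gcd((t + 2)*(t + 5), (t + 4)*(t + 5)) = t + 5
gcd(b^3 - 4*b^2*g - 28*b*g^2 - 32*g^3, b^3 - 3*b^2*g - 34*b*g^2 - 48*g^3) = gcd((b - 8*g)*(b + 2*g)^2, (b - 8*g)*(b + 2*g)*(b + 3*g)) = b^2 - 6*b*g - 16*g^2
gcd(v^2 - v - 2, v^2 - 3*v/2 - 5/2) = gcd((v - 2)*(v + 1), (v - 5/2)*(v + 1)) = v + 1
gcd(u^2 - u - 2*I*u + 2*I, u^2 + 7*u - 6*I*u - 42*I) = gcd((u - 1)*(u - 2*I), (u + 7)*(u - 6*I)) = 1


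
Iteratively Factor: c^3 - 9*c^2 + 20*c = (c)*(c^2 - 9*c + 20) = c*(c - 5)*(c - 4)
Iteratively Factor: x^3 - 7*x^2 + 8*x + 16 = (x + 1)*(x^2 - 8*x + 16) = (x - 4)*(x + 1)*(x - 4)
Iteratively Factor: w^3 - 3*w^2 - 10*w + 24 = (w + 3)*(w^2 - 6*w + 8) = (w - 4)*(w + 3)*(w - 2)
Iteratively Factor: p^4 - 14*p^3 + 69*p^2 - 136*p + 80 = (p - 4)*(p^3 - 10*p^2 + 29*p - 20) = (p - 5)*(p - 4)*(p^2 - 5*p + 4) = (p - 5)*(p - 4)^2*(p - 1)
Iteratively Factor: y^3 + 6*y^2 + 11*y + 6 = (y + 2)*(y^2 + 4*y + 3) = (y + 1)*(y + 2)*(y + 3)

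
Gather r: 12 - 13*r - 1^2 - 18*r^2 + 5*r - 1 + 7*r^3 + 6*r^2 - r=7*r^3 - 12*r^2 - 9*r + 10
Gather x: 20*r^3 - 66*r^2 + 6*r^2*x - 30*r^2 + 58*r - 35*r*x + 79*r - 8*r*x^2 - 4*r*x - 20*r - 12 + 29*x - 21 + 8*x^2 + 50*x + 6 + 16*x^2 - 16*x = 20*r^3 - 96*r^2 + 117*r + x^2*(24 - 8*r) + x*(6*r^2 - 39*r + 63) - 27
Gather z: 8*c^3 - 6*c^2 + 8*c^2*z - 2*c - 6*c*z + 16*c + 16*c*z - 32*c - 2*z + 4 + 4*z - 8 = 8*c^3 - 6*c^2 - 18*c + z*(8*c^2 + 10*c + 2) - 4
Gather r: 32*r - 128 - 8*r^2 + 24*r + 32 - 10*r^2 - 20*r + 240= -18*r^2 + 36*r + 144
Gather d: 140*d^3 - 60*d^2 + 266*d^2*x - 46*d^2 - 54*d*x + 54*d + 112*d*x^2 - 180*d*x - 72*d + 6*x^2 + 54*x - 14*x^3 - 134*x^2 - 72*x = 140*d^3 + d^2*(266*x - 106) + d*(112*x^2 - 234*x - 18) - 14*x^3 - 128*x^2 - 18*x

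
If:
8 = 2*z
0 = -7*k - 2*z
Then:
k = -8/7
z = 4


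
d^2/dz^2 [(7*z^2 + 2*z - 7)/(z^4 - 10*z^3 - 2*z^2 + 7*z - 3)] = 2*(21*z^8 - 198*z^7 + 484*z^6 + 1344*z^5 - 2274*z^4 - 2382*z^3 + 774*z^2 + 888*z - 196)/(z^12 - 30*z^11 + 294*z^10 - 859*z^9 - 1017*z^8 + 2076*z^7 + 115*z^6 - 1872*z^5 + 957*z^4 + 325*z^3 - 495*z^2 + 189*z - 27)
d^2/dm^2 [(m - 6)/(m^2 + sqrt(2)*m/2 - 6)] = 4*((m - 6)*(4*m + sqrt(2))^2 + (-6*m - sqrt(2) + 12)*(2*m^2 + sqrt(2)*m - 12))/(2*m^2 + sqrt(2)*m - 12)^3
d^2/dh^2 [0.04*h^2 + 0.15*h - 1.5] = 0.0800000000000000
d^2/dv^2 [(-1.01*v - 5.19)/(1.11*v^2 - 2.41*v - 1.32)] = ((1.01*v + 5.19)*(2.22*v - 2.41)*(4.44*v - 4.82) + (6.7266*v + 6.6536)*(-1.11*v^2 + 2.41*v + 1.32))/(-1.11*v^2 + 2.41*v + 1.32)^3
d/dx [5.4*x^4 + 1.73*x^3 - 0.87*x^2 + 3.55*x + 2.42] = 21.6*x^3 + 5.19*x^2 - 1.74*x + 3.55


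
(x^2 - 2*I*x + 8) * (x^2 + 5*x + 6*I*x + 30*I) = x^4 + 5*x^3 + 4*I*x^3 + 20*x^2 + 20*I*x^2 + 100*x + 48*I*x + 240*I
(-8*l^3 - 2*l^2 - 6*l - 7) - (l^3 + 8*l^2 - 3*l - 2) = -9*l^3 - 10*l^2 - 3*l - 5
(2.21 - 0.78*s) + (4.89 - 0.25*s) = 7.1 - 1.03*s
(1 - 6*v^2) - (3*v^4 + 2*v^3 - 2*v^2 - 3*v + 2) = -3*v^4 - 2*v^3 - 4*v^2 + 3*v - 1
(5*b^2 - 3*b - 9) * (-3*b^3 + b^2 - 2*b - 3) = -15*b^5 + 14*b^4 + 14*b^3 - 18*b^2 + 27*b + 27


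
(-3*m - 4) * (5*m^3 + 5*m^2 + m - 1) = -15*m^4 - 35*m^3 - 23*m^2 - m + 4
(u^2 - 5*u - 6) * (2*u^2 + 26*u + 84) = 2*u^4 + 16*u^3 - 58*u^2 - 576*u - 504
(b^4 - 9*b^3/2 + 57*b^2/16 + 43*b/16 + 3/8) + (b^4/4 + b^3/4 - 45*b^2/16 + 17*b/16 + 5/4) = 5*b^4/4 - 17*b^3/4 + 3*b^2/4 + 15*b/4 + 13/8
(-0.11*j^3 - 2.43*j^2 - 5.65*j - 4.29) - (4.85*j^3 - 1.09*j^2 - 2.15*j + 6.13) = -4.96*j^3 - 1.34*j^2 - 3.5*j - 10.42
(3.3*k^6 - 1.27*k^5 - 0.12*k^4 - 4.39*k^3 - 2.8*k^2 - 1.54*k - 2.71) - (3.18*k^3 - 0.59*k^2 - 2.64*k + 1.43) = 3.3*k^6 - 1.27*k^5 - 0.12*k^4 - 7.57*k^3 - 2.21*k^2 + 1.1*k - 4.14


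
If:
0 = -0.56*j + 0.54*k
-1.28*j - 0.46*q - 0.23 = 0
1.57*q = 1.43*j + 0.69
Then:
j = -0.25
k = -0.26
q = 0.21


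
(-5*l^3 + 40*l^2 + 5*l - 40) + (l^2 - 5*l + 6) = -5*l^3 + 41*l^2 - 34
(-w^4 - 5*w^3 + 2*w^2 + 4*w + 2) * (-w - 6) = w^5 + 11*w^4 + 28*w^3 - 16*w^2 - 26*w - 12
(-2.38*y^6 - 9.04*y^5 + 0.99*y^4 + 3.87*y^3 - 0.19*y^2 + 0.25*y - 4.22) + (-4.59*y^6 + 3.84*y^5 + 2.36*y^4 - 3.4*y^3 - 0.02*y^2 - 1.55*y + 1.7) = -6.97*y^6 - 5.2*y^5 + 3.35*y^4 + 0.47*y^3 - 0.21*y^2 - 1.3*y - 2.52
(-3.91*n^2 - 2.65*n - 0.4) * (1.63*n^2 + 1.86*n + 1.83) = -6.3733*n^4 - 11.5921*n^3 - 12.7363*n^2 - 5.5935*n - 0.732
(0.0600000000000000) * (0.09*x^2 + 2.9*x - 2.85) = 0.0054*x^2 + 0.174*x - 0.171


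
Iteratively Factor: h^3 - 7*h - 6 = (h - 3)*(h^2 + 3*h + 2) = (h - 3)*(h + 2)*(h + 1)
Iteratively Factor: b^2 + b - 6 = (b + 3)*(b - 2)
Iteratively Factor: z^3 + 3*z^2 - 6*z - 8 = (z + 1)*(z^2 + 2*z - 8) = (z + 1)*(z + 4)*(z - 2)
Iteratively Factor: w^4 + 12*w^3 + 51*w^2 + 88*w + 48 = (w + 4)*(w^3 + 8*w^2 + 19*w + 12) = (w + 3)*(w + 4)*(w^2 + 5*w + 4) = (w + 1)*(w + 3)*(w + 4)*(w + 4)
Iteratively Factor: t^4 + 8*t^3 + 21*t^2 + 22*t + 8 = (t + 1)*(t^3 + 7*t^2 + 14*t + 8) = (t + 1)^2*(t^2 + 6*t + 8) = (t + 1)^2*(t + 4)*(t + 2)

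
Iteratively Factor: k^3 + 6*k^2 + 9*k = (k + 3)*(k^2 + 3*k) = k*(k + 3)*(k + 3)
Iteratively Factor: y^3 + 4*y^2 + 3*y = (y + 1)*(y^2 + 3*y) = (y + 1)*(y + 3)*(y)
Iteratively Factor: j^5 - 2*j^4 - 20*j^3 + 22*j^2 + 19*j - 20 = (j - 5)*(j^4 + 3*j^3 - 5*j^2 - 3*j + 4) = (j - 5)*(j + 4)*(j^3 - j^2 - j + 1) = (j - 5)*(j - 1)*(j + 4)*(j^2 - 1) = (j - 5)*(j - 1)*(j + 1)*(j + 4)*(j - 1)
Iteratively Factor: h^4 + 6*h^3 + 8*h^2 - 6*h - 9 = (h - 1)*(h^3 + 7*h^2 + 15*h + 9) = (h - 1)*(h + 3)*(h^2 + 4*h + 3) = (h - 1)*(h + 1)*(h + 3)*(h + 3)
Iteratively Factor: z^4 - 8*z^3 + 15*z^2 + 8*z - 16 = (z - 4)*(z^3 - 4*z^2 - z + 4) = (z - 4)*(z + 1)*(z^2 - 5*z + 4) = (z - 4)^2*(z + 1)*(z - 1)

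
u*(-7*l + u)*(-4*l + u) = 28*l^2*u - 11*l*u^2 + u^3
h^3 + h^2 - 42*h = h*(h - 6)*(h + 7)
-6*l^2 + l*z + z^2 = (-2*l + z)*(3*l + z)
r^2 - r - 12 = (r - 4)*(r + 3)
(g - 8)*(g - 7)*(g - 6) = g^3 - 21*g^2 + 146*g - 336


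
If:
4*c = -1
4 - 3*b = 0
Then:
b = 4/3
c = -1/4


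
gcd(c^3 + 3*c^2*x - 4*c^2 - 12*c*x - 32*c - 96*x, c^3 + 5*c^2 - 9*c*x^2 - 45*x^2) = c + 3*x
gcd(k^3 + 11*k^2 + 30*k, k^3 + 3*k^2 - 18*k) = k^2 + 6*k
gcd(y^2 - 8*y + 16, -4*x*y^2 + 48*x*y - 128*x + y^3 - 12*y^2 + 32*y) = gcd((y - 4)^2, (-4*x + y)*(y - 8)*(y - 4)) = y - 4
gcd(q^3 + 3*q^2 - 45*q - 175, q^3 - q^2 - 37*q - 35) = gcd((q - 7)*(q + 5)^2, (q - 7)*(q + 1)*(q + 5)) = q^2 - 2*q - 35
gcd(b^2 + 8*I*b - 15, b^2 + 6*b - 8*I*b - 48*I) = 1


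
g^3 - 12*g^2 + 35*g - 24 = (g - 8)*(g - 3)*(g - 1)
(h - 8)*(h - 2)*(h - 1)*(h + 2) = h^4 - 9*h^3 + 4*h^2 + 36*h - 32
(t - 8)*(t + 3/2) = t^2 - 13*t/2 - 12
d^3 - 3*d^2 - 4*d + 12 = (d - 3)*(d - 2)*(d + 2)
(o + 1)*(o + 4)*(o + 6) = o^3 + 11*o^2 + 34*o + 24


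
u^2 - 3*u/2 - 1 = (u - 2)*(u + 1/2)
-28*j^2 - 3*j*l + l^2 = (-7*j + l)*(4*j + l)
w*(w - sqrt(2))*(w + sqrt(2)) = w^3 - 2*w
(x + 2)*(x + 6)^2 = x^3 + 14*x^2 + 60*x + 72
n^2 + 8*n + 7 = (n + 1)*(n + 7)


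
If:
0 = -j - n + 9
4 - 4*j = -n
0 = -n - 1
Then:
No Solution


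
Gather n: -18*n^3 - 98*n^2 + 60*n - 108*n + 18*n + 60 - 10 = -18*n^3 - 98*n^2 - 30*n + 50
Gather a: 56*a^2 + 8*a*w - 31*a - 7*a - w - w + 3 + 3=56*a^2 + a*(8*w - 38) - 2*w + 6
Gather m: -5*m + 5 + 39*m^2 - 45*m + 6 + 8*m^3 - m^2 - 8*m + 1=8*m^3 + 38*m^2 - 58*m + 12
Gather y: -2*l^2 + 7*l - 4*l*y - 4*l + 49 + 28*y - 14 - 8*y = -2*l^2 + 3*l + y*(20 - 4*l) + 35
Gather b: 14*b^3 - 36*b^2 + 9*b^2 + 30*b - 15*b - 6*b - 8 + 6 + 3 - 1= 14*b^3 - 27*b^2 + 9*b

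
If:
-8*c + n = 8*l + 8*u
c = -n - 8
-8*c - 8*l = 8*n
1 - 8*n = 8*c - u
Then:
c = 448/9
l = 8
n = -520/9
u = -65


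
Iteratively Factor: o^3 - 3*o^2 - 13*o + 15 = (o - 1)*(o^2 - 2*o - 15) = (o - 5)*(o - 1)*(o + 3)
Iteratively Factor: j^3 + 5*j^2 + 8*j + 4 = (j + 2)*(j^2 + 3*j + 2) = (j + 2)^2*(j + 1)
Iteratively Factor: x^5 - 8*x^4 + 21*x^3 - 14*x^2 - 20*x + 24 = (x - 3)*(x^4 - 5*x^3 + 6*x^2 + 4*x - 8) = (x - 3)*(x - 2)*(x^3 - 3*x^2 + 4) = (x - 3)*(x - 2)^2*(x^2 - x - 2) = (x - 3)*(x - 2)^3*(x + 1)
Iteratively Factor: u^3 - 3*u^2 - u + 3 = (u - 1)*(u^2 - 2*u - 3) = (u - 1)*(u + 1)*(u - 3)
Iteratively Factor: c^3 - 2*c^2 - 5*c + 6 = (c - 3)*(c^2 + c - 2) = (c - 3)*(c + 2)*(c - 1)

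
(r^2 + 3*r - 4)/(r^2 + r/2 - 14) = 2*(r - 1)/(2*r - 7)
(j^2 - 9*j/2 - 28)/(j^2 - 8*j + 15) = (j^2 - 9*j/2 - 28)/(j^2 - 8*j + 15)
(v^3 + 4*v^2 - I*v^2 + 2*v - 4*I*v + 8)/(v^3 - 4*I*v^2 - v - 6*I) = (v + 4)/(v - 3*I)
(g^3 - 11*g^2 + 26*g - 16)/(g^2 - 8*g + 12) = (g^2 - 9*g + 8)/(g - 6)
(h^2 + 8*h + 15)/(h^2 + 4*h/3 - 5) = 3*(h + 5)/(3*h - 5)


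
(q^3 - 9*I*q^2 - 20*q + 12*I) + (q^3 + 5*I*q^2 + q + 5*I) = 2*q^3 - 4*I*q^2 - 19*q + 17*I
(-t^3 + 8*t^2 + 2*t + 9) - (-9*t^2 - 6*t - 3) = -t^3 + 17*t^2 + 8*t + 12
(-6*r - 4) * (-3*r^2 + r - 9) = 18*r^3 + 6*r^2 + 50*r + 36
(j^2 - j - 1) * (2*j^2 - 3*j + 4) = 2*j^4 - 5*j^3 + 5*j^2 - j - 4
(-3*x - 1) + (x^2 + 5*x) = x^2 + 2*x - 1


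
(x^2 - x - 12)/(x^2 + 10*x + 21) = (x - 4)/(x + 7)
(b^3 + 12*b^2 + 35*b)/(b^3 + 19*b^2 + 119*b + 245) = b/(b + 7)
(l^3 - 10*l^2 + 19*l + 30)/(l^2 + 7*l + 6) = (l^2 - 11*l + 30)/(l + 6)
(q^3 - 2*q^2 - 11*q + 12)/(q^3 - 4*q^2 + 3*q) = (q^2 - q - 12)/(q*(q - 3))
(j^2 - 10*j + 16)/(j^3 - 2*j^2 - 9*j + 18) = (j - 8)/(j^2 - 9)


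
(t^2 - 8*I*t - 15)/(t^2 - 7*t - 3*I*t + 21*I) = (t - 5*I)/(t - 7)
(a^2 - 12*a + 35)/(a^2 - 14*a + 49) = (a - 5)/(a - 7)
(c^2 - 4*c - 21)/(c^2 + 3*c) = (c - 7)/c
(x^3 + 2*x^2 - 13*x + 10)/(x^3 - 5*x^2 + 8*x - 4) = (x + 5)/(x - 2)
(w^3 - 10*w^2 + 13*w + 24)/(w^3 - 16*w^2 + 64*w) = (w^2 - 2*w - 3)/(w*(w - 8))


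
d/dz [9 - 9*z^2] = -18*z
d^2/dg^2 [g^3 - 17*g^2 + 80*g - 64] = 6*g - 34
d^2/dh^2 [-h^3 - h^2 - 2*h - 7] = -6*h - 2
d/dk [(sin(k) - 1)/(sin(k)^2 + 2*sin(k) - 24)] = (2*sin(k) + cos(k)^2 - 23)*cos(k)/(sin(k)^2 + 2*sin(k) - 24)^2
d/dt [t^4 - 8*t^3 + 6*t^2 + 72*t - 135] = 4*t^3 - 24*t^2 + 12*t + 72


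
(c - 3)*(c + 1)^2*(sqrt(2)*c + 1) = sqrt(2)*c^4 - sqrt(2)*c^3 + c^3 - 5*sqrt(2)*c^2 - c^2 - 5*c - 3*sqrt(2)*c - 3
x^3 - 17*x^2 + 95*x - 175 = (x - 7)*(x - 5)^2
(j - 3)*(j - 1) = j^2 - 4*j + 3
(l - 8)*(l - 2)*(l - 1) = l^3 - 11*l^2 + 26*l - 16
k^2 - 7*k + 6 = (k - 6)*(k - 1)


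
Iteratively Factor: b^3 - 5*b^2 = (b - 5)*(b^2) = b*(b - 5)*(b)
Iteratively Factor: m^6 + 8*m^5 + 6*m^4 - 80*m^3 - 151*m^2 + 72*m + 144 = (m - 1)*(m^5 + 9*m^4 + 15*m^3 - 65*m^2 - 216*m - 144) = (m - 1)*(m + 4)*(m^4 + 5*m^3 - 5*m^2 - 45*m - 36) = (m - 3)*(m - 1)*(m + 4)*(m^3 + 8*m^2 + 19*m + 12) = (m - 3)*(m - 1)*(m + 4)^2*(m^2 + 4*m + 3) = (m - 3)*(m - 1)*(m + 1)*(m + 4)^2*(m + 3)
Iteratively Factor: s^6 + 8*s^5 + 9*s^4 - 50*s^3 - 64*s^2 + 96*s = (s + 4)*(s^5 + 4*s^4 - 7*s^3 - 22*s^2 + 24*s) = (s + 4)^2*(s^4 - 7*s^2 + 6*s) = (s - 1)*(s + 4)^2*(s^3 + s^2 - 6*s) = s*(s - 1)*(s + 4)^2*(s^2 + s - 6) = s*(s - 1)*(s + 3)*(s + 4)^2*(s - 2)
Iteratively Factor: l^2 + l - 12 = (l - 3)*(l + 4)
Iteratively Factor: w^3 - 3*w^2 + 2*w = (w)*(w^2 - 3*w + 2) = w*(w - 1)*(w - 2)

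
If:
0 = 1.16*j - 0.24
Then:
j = 0.21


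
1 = 1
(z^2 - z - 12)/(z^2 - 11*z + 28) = (z + 3)/(z - 7)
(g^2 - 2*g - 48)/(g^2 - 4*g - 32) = (g + 6)/(g + 4)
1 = 1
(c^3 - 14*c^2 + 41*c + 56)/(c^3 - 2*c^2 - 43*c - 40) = (c - 7)/(c + 5)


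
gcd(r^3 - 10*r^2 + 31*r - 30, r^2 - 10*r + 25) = r - 5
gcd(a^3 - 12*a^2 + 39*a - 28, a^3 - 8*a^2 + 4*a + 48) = a - 4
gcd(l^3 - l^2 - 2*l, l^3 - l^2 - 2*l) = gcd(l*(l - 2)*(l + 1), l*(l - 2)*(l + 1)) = l^3 - l^2 - 2*l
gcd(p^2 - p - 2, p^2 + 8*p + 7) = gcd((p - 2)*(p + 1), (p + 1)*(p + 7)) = p + 1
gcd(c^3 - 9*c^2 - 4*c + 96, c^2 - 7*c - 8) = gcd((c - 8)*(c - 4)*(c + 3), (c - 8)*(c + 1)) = c - 8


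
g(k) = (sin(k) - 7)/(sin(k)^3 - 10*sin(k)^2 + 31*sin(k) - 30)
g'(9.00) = -0.34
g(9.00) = 0.35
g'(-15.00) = -0.07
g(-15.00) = 0.14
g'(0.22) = 0.27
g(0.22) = 0.29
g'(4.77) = 0.00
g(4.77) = 0.11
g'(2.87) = -0.29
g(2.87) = 0.30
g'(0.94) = 0.46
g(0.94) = 0.56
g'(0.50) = 0.37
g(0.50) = 0.38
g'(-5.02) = 0.32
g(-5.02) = 0.70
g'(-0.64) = 0.08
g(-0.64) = 0.15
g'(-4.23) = -0.42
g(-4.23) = 0.63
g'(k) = (sin(k) - 7)*(-3*sin(k)^2*cos(k) + 20*sin(k)*cos(k) - 31*cos(k))/(sin(k)^3 - 10*sin(k)^2 + 31*sin(k) - 30)^2 + cos(k)/(sin(k)^3 - 10*sin(k)^2 + 31*sin(k) - 30)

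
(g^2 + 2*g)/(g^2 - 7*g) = (g + 2)/(g - 7)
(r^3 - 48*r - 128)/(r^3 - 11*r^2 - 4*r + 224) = (r + 4)/(r - 7)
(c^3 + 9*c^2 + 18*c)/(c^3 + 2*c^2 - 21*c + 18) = c*(c + 3)/(c^2 - 4*c + 3)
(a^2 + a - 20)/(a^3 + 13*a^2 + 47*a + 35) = (a - 4)/(a^2 + 8*a + 7)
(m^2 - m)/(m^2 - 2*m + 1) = m/(m - 1)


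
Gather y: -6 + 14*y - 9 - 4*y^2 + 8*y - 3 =-4*y^2 + 22*y - 18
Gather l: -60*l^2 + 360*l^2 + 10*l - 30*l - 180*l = 300*l^2 - 200*l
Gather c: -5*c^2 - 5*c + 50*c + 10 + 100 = -5*c^2 + 45*c + 110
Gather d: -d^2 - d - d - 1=-d^2 - 2*d - 1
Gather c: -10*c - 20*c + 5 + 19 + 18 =42 - 30*c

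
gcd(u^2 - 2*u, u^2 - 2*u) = u^2 - 2*u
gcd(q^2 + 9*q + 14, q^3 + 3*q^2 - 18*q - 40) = q + 2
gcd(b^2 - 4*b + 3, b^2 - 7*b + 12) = b - 3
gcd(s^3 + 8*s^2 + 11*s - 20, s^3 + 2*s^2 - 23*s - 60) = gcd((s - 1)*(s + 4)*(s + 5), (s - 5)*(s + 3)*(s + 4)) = s + 4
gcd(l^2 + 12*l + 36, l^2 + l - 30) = l + 6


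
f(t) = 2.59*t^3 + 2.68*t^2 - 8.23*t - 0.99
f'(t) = 7.77*t^2 + 5.36*t - 8.23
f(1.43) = 0.30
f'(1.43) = 15.32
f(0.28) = -3.03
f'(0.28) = -6.12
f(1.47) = 0.93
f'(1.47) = 16.44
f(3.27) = 91.32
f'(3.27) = 92.38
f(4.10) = 188.82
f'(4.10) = 144.36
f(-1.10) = 7.86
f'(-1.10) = -4.72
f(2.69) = 46.68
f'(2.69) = 62.41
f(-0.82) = 6.13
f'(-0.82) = -7.40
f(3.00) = 68.37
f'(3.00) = 77.78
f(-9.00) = -1597.95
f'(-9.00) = 572.90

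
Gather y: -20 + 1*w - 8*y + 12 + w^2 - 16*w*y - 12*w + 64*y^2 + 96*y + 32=w^2 - 11*w + 64*y^2 + y*(88 - 16*w) + 24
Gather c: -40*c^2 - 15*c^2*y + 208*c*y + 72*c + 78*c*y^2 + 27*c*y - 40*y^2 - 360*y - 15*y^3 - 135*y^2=c^2*(-15*y - 40) + c*(78*y^2 + 235*y + 72) - 15*y^3 - 175*y^2 - 360*y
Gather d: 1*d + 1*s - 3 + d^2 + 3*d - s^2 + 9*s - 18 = d^2 + 4*d - s^2 + 10*s - 21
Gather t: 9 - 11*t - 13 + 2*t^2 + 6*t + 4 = 2*t^2 - 5*t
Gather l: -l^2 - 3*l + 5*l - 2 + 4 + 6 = -l^2 + 2*l + 8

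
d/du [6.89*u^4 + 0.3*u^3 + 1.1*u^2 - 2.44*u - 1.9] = 27.56*u^3 + 0.9*u^2 + 2.2*u - 2.44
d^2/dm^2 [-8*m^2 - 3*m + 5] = -16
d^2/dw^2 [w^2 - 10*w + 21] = 2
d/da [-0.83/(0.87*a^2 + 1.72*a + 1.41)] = (1.4442*a + 1.4276)/(0.87*a^2 + 1.72*a + 1.41)^2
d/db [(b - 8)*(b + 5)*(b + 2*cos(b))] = -(b - 8)*(b + 5)*(2*sin(b) - 1) + (b - 8)*(b + 2*cos(b)) + (b + 5)*(b + 2*cos(b))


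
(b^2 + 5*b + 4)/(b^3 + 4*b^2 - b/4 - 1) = 4*(b + 1)/(4*b^2 - 1)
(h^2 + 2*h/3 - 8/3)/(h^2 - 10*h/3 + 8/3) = (h + 2)/(h - 2)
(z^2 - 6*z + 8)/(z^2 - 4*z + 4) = (z - 4)/(z - 2)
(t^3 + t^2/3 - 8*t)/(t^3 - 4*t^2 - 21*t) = (t - 8/3)/(t - 7)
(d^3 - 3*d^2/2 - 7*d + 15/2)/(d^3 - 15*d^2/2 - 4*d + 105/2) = (d - 1)/(d - 7)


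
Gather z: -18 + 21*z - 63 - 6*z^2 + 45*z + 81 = -6*z^2 + 66*z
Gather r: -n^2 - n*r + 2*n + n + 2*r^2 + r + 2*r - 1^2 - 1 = -n^2 + 3*n + 2*r^2 + r*(3 - n) - 2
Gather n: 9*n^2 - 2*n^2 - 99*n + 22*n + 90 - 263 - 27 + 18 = 7*n^2 - 77*n - 182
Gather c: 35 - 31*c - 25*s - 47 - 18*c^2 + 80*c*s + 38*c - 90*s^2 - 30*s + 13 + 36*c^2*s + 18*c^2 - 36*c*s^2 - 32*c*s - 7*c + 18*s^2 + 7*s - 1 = 36*c^2*s + c*(-36*s^2 + 48*s) - 72*s^2 - 48*s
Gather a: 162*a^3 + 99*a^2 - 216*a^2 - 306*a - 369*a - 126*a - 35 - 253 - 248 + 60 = 162*a^3 - 117*a^2 - 801*a - 476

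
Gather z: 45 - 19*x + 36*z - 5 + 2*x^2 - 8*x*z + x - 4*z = 2*x^2 - 18*x + z*(32 - 8*x) + 40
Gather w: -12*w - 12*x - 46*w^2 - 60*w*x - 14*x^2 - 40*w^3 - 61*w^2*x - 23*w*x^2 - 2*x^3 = -40*w^3 + w^2*(-61*x - 46) + w*(-23*x^2 - 60*x - 12) - 2*x^3 - 14*x^2 - 12*x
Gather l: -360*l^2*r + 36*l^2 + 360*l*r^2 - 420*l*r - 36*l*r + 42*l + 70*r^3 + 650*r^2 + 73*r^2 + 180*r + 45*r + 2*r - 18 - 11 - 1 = l^2*(36 - 360*r) + l*(360*r^2 - 456*r + 42) + 70*r^3 + 723*r^2 + 227*r - 30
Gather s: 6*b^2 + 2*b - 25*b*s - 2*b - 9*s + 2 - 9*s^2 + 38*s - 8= 6*b^2 - 9*s^2 + s*(29 - 25*b) - 6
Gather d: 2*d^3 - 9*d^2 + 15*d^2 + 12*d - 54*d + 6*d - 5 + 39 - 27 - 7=2*d^3 + 6*d^2 - 36*d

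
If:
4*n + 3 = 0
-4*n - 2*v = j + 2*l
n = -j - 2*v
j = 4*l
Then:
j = 9/2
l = 9/8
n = -3/4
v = -15/8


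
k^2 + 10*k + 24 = (k + 4)*(k + 6)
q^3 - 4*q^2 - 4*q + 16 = (q - 4)*(q - 2)*(q + 2)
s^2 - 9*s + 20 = (s - 5)*(s - 4)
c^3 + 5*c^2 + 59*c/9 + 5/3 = (c + 1/3)*(c + 5/3)*(c + 3)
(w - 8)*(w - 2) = w^2 - 10*w + 16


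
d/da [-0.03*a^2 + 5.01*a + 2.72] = 5.01 - 0.06*a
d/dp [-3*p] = -3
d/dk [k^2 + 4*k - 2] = 2*k + 4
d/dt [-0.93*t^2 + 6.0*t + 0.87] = 6.0 - 1.86*t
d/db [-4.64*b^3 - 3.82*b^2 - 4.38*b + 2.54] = -13.92*b^2 - 7.64*b - 4.38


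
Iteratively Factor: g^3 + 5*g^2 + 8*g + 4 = (g + 2)*(g^2 + 3*g + 2) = (g + 1)*(g + 2)*(g + 2)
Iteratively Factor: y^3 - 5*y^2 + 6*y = (y)*(y^2 - 5*y + 6) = y*(y - 2)*(y - 3)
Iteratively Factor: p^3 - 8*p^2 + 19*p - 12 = (p - 1)*(p^2 - 7*p + 12) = (p - 3)*(p - 1)*(p - 4)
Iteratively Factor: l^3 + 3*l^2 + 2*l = (l + 2)*(l^2 + l) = (l + 1)*(l + 2)*(l)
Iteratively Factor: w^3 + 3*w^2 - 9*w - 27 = (w + 3)*(w^2 - 9) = (w + 3)^2*(w - 3)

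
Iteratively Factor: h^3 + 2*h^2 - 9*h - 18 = (h + 3)*(h^2 - h - 6) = (h + 2)*(h + 3)*(h - 3)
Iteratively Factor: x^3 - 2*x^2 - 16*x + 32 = (x - 2)*(x^2 - 16) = (x - 2)*(x + 4)*(x - 4)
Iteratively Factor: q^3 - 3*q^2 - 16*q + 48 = (q - 4)*(q^2 + q - 12) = (q - 4)*(q - 3)*(q + 4)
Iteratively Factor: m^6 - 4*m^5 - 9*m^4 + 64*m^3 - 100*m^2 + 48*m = (m + 4)*(m^5 - 8*m^4 + 23*m^3 - 28*m^2 + 12*m) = (m - 3)*(m + 4)*(m^4 - 5*m^3 + 8*m^2 - 4*m) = (m - 3)*(m - 1)*(m + 4)*(m^3 - 4*m^2 + 4*m) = (m - 3)*(m - 2)*(m - 1)*(m + 4)*(m^2 - 2*m) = (m - 3)*(m - 2)^2*(m - 1)*(m + 4)*(m)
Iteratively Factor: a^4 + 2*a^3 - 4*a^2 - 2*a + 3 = (a - 1)*(a^3 + 3*a^2 - a - 3) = (a - 1)*(a + 3)*(a^2 - 1) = (a - 1)^2*(a + 3)*(a + 1)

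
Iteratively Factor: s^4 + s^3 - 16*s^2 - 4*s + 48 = (s + 2)*(s^3 - s^2 - 14*s + 24) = (s - 2)*(s + 2)*(s^2 + s - 12) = (s - 2)*(s + 2)*(s + 4)*(s - 3)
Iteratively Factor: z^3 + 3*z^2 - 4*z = (z)*(z^2 + 3*z - 4) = z*(z - 1)*(z + 4)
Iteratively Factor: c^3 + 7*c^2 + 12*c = (c + 3)*(c^2 + 4*c) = c*(c + 3)*(c + 4)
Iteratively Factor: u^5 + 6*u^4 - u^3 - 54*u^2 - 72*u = (u + 3)*(u^4 + 3*u^3 - 10*u^2 - 24*u) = (u + 3)*(u + 4)*(u^3 - u^2 - 6*u) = (u - 3)*(u + 3)*(u + 4)*(u^2 + 2*u) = (u - 3)*(u + 2)*(u + 3)*(u + 4)*(u)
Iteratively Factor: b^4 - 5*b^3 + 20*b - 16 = (b - 2)*(b^3 - 3*b^2 - 6*b + 8) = (b - 2)*(b + 2)*(b^2 - 5*b + 4) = (b - 2)*(b - 1)*(b + 2)*(b - 4)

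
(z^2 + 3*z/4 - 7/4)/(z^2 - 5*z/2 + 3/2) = (4*z + 7)/(2*(2*z - 3))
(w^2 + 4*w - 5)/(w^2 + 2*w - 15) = (w - 1)/(w - 3)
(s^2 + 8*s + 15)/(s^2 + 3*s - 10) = (s + 3)/(s - 2)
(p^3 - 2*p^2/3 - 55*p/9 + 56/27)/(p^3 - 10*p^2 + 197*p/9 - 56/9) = (p + 7/3)/(p - 7)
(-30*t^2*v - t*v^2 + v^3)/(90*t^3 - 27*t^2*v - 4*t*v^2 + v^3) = -v/(3*t - v)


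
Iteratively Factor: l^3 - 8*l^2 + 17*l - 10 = (l - 1)*(l^2 - 7*l + 10) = (l - 5)*(l - 1)*(l - 2)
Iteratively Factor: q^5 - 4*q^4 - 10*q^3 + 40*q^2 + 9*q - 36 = (q - 3)*(q^4 - q^3 - 13*q^2 + q + 12) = (q - 3)*(q + 1)*(q^3 - 2*q^2 - 11*q + 12) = (q - 4)*(q - 3)*(q + 1)*(q^2 + 2*q - 3) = (q - 4)*(q - 3)*(q + 1)*(q + 3)*(q - 1)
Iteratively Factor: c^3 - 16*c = (c)*(c^2 - 16) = c*(c - 4)*(c + 4)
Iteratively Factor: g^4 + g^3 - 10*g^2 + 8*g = (g + 4)*(g^3 - 3*g^2 + 2*g) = g*(g + 4)*(g^2 - 3*g + 2) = g*(g - 2)*(g + 4)*(g - 1)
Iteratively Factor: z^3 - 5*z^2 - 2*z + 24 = (z - 4)*(z^2 - z - 6) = (z - 4)*(z + 2)*(z - 3)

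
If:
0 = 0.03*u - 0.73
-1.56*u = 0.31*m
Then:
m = -122.45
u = 24.33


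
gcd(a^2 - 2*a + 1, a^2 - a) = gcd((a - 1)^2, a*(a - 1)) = a - 1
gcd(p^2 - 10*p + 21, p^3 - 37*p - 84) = p - 7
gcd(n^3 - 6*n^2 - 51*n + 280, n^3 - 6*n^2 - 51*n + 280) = n^3 - 6*n^2 - 51*n + 280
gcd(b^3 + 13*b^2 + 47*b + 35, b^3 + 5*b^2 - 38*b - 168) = b + 7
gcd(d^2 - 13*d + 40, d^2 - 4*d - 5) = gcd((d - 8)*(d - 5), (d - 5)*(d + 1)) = d - 5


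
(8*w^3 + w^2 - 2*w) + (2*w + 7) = 8*w^3 + w^2 + 7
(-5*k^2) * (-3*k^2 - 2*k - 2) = 15*k^4 + 10*k^3 + 10*k^2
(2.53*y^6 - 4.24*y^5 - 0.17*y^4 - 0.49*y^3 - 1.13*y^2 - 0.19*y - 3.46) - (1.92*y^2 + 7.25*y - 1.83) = 2.53*y^6 - 4.24*y^5 - 0.17*y^4 - 0.49*y^3 - 3.05*y^2 - 7.44*y - 1.63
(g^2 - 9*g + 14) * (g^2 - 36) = g^4 - 9*g^3 - 22*g^2 + 324*g - 504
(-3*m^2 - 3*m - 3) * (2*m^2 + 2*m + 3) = -6*m^4 - 12*m^3 - 21*m^2 - 15*m - 9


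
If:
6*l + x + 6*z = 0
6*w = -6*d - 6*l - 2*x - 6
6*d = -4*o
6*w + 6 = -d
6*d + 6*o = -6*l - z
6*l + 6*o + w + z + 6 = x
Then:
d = 330/149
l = 155/149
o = -495/149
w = -204/149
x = -1290/149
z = 60/149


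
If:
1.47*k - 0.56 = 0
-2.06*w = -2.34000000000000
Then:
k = 0.38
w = 1.14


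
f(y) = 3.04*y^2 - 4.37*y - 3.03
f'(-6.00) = -40.85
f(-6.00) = 132.63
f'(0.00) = -4.37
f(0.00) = -3.03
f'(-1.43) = -13.06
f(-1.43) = 9.44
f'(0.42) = -1.82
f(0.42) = -4.33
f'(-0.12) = -5.10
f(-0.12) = -2.46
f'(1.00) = 1.71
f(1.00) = -4.36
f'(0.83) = 0.68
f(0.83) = -4.56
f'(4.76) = 24.57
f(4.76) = 45.05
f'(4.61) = 23.66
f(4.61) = 41.43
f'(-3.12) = -23.34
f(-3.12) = 40.20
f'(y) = 6.08*y - 4.37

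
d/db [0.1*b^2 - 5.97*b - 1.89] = 0.2*b - 5.97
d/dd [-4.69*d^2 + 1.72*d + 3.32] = 1.72 - 9.38*d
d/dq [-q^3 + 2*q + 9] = 2 - 3*q^2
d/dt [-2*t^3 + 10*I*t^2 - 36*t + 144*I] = -6*t^2 + 20*I*t - 36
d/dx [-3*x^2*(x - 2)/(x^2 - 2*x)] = -3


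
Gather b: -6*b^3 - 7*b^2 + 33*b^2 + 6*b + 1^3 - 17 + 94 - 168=-6*b^3 + 26*b^2 + 6*b - 90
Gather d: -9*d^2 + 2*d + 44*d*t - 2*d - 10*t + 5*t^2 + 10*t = -9*d^2 + 44*d*t + 5*t^2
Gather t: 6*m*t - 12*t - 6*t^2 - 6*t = -6*t^2 + t*(6*m - 18)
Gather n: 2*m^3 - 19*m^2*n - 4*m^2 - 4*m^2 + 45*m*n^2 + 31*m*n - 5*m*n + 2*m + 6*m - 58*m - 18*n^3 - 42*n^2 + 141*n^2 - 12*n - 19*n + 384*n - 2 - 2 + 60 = 2*m^3 - 8*m^2 - 50*m - 18*n^3 + n^2*(45*m + 99) + n*(-19*m^2 + 26*m + 353) + 56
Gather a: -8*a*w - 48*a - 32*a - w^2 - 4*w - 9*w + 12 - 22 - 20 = a*(-8*w - 80) - w^2 - 13*w - 30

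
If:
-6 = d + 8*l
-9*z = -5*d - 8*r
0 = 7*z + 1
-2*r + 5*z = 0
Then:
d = 11/35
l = -221/280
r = -5/14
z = -1/7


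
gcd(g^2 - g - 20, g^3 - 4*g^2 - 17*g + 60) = g^2 - g - 20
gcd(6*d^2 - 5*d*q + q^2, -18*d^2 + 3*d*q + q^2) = -3*d + q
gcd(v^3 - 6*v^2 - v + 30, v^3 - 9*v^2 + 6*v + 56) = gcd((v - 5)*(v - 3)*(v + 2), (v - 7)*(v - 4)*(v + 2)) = v + 2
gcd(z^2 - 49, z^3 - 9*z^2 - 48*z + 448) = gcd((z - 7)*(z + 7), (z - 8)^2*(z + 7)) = z + 7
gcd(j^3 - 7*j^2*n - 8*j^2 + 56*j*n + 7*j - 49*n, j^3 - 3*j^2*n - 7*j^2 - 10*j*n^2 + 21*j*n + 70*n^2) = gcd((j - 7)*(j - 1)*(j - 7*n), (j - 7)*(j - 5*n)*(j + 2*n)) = j - 7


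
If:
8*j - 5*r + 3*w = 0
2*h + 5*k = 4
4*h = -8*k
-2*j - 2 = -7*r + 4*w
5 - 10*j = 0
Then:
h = -8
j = 1/2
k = 4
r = -7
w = -13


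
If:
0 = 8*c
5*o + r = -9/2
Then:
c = 0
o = -r/5 - 9/10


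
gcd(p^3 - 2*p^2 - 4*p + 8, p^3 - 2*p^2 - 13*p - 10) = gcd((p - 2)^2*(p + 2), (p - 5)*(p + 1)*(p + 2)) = p + 2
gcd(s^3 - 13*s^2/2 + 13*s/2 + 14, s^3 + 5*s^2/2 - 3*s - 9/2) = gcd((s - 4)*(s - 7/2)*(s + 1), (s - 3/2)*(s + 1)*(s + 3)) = s + 1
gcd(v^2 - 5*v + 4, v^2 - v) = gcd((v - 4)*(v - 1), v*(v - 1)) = v - 1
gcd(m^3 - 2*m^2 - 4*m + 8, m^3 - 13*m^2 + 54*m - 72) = 1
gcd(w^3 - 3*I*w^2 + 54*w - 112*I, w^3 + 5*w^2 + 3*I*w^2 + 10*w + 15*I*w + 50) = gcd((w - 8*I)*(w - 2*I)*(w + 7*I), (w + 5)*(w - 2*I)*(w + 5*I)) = w - 2*I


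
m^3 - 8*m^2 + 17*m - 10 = (m - 5)*(m - 2)*(m - 1)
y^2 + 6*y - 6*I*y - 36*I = (y + 6)*(y - 6*I)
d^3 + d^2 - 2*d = d*(d - 1)*(d + 2)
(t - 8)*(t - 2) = t^2 - 10*t + 16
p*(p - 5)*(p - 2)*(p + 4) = p^4 - 3*p^3 - 18*p^2 + 40*p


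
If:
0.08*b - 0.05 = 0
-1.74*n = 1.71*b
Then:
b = 0.62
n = -0.61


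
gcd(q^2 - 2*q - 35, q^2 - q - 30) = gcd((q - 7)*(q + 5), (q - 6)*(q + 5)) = q + 5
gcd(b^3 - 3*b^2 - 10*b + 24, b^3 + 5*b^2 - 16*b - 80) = b - 4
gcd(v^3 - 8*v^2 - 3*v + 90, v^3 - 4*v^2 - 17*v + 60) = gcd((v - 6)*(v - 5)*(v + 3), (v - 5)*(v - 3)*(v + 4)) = v - 5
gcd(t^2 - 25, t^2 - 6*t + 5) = t - 5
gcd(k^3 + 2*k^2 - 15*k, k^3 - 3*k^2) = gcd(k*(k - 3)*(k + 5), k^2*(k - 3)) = k^2 - 3*k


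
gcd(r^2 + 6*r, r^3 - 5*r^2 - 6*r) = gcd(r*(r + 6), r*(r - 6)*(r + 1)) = r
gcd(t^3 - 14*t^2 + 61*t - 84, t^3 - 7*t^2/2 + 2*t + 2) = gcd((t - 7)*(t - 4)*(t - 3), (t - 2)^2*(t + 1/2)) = 1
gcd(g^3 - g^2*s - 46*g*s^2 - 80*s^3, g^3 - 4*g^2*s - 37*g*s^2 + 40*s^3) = -g^2 + 3*g*s + 40*s^2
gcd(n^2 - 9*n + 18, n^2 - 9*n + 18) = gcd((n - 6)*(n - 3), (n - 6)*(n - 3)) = n^2 - 9*n + 18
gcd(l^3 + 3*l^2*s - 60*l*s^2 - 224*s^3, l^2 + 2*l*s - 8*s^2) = l + 4*s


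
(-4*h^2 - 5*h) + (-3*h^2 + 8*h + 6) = -7*h^2 + 3*h + 6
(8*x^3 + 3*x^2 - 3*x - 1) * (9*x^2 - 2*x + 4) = 72*x^5 + 11*x^4 - x^3 + 9*x^2 - 10*x - 4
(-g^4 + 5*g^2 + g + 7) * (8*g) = -8*g^5 + 40*g^3 + 8*g^2 + 56*g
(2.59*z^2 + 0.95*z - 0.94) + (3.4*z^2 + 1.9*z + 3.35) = 5.99*z^2 + 2.85*z + 2.41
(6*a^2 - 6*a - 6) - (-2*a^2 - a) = 8*a^2 - 5*a - 6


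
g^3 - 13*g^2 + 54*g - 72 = (g - 6)*(g - 4)*(g - 3)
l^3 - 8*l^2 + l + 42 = (l - 7)*(l - 3)*(l + 2)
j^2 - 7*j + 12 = (j - 4)*(j - 3)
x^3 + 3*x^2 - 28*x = x*(x - 4)*(x + 7)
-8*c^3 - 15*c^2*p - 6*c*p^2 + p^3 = (-8*c + p)*(c + p)^2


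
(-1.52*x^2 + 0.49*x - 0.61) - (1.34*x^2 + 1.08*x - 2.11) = -2.86*x^2 - 0.59*x + 1.5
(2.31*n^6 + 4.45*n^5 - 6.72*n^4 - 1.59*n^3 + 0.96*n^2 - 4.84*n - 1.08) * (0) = 0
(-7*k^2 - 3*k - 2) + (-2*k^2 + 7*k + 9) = -9*k^2 + 4*k + 7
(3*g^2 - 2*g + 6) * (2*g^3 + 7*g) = 6*g^5 - 4*g^4 + 33*g^3 - 14*g^2 + 42*g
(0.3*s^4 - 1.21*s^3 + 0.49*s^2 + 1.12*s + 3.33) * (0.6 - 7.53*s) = -2.259*s^5 + 9.2913*s^4 - 4.4157*s^3 - 8.1396*s^2 - 24.4029*s + 1.998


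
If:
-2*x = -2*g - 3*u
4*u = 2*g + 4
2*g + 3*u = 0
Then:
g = -6/7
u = 4/7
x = 0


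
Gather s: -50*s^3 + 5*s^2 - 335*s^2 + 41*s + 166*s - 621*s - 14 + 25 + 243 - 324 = -50*s^3 - 330*s^2 - 414*s - 70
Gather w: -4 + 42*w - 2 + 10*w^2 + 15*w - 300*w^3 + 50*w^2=-300*w^3 + 60*w^2 + 57*w - 6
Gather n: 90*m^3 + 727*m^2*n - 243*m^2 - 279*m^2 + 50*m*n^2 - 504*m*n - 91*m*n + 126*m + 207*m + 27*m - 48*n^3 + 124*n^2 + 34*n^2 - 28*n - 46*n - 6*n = 90*m^3 - 522*m^2 + 360*m - 48*n^3 + n^2*(50*m + 158) + n*(727*m^2 - 595*m - 80)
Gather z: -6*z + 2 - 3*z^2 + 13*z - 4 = -3*z^2 + 7*z - 2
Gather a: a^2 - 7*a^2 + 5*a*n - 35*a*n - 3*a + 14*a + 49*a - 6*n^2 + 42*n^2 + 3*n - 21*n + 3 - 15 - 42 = -6*a^2 + a*(60 - 30*n) + 36*n^2 - 18*n - 54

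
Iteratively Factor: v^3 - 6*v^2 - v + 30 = (v - 5)*(v^2 - v - 6) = (v - 5)*(v + 2)*(v - 3)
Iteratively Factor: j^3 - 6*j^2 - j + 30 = (j + 2)*(j^2 - 8*j + 15) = (j - 3)*(j + 2)*(j - 5)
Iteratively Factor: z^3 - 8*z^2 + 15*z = (z - 5)*(z^2 - 3*z) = z*(z - 5)*(z - 3)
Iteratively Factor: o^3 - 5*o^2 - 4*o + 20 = (o - 5)*(o^2 - 4) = (o - 5)*(o - 2)*(o + 2)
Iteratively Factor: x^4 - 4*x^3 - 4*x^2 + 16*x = (x - 4)*(x^3 - 4*x) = (x - 4)*(x + 2)*(x^2 - 2*x) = (x - 4)*(x - 2)*(x + 2)*(x)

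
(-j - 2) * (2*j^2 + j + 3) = -2*j^3 - 5*j^2 - 5*j - 6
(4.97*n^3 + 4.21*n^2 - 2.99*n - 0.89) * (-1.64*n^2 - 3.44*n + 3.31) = -8.1508*n^5 - 24.0012*n^4 + 6.8719*n^3 + 25.6803*n^2 - 6.8353*n - 2.9459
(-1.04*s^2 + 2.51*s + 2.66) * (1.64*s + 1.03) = -1.7056*s^3 + 3.0452*s^2 + 6.9477*s + 2.7398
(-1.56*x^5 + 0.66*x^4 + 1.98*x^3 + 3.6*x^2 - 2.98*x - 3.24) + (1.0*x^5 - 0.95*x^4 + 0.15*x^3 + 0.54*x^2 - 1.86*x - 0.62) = -0.56*x^5 - 0.29*x^4 + 2.13*x^3 + 4.14*x^2 - 4.84*x - 3.86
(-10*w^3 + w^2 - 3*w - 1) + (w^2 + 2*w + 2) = -10*w^3 + 2*w^2 - w + 1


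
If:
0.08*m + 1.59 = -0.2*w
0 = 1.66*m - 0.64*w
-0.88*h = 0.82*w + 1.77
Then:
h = 4.41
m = -2.66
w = -6.89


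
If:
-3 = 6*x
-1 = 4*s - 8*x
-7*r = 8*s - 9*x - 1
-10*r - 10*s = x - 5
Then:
No Solution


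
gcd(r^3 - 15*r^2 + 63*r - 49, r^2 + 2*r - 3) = r - 1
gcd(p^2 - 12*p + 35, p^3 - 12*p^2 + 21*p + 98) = p - 7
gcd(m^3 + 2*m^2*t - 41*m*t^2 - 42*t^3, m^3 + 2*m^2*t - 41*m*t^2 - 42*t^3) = -m^3 - 2*m^2*t + 41*m*t^2 + 42*t^3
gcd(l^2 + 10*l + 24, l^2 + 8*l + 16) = l + 4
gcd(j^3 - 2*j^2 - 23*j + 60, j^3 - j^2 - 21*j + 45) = j^2 + 2*j - 15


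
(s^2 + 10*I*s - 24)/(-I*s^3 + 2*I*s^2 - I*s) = (I*s^2 - 10*s - 24*I)/(s*(s^2 - 2*s + 1))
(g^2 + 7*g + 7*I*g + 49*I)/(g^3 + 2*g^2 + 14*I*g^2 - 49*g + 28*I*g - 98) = (g + 7)/(g^2 + g*(2 + 7*I) + 14*I)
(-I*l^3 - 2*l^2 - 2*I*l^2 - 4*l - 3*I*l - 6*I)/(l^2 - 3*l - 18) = (I*l^3 + 2*l^2*(1 + I) + l*(4 + 3*I) + 6*I)/(-l^2 + 3*l + 18)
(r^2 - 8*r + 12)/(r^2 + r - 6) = (r - 6)/(r + 3)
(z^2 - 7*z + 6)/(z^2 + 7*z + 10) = (z^2 - 7*z + 6)/(z^2 + 7*z + 10)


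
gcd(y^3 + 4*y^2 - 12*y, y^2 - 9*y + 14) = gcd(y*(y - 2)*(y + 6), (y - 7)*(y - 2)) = y - 2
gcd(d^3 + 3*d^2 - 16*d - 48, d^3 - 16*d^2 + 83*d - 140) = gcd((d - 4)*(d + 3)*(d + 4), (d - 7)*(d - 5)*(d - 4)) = d - 4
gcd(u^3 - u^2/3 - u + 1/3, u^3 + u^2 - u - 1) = u^2 - 1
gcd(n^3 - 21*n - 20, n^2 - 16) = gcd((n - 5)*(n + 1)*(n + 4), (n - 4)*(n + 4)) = n + 4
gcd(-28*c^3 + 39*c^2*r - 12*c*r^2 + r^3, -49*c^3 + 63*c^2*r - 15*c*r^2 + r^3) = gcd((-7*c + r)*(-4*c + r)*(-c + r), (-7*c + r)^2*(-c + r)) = 7*c^2 - 8*c*r + r^2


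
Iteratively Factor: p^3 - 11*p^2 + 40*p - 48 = (p - 4)*(p^2 - 7*p + 12) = (p - 4)*(p - 3)*(p - 4)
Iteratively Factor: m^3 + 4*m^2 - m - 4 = (m + 1)*(m^2 + 3*m - 4) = (m + 1)*(m + 4)*(m - 1)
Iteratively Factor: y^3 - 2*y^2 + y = (y)*(y^2 - 2*y + 1) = y*(y - 1)*(y - 1)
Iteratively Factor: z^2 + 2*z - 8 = (z + 4)*(z - 2)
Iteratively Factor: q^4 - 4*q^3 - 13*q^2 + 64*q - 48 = (q - 4)*(q^3 - 13*q + 12) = (q - 4)*(q + 4)*(q^2 - 4*q + 3) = (q - 4)*(q - 3)*(q + 4)*(q - 1)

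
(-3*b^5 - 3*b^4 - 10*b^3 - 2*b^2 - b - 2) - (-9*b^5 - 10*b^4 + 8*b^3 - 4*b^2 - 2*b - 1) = 6*b^5 + 7*b^4 - 18*b^3 + 2*b^2 + b - 1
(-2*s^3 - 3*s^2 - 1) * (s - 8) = -2*s^4 + 13*s^3 + 24*s^2 - s + 8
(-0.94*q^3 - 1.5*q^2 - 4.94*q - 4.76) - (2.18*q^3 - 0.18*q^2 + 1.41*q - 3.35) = -3.12*q^3 - 1.32*q^2 - 6.35*q - 1.41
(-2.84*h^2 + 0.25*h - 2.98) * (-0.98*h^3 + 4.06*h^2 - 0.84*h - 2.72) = 2.7832*h^5 - 11.7754*h^4 + 6.321*h^3 - 4.584*h^2 + 1.8232*h + 8.1056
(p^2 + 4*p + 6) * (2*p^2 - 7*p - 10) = 2*p^4 + p^3 - 26*p^2 - 82*p - 60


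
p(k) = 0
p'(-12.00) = 0.00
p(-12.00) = 0.00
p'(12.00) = 0.00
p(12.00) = 0.00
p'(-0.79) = 0.00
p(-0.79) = 0.00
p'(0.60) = 0.00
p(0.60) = 0.00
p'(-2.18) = 0.00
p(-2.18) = 0.00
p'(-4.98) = 0.00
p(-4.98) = 0.00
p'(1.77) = 0.00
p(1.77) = 0.00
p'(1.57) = 0.00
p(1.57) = 0.00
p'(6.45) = 0.00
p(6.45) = 0.00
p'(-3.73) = 0.00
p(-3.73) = 0.00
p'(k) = 0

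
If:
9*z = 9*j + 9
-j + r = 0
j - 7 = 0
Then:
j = 7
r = 7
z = 8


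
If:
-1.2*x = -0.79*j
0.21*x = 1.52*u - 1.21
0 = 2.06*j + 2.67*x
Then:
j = 0.00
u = 0.80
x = 0.00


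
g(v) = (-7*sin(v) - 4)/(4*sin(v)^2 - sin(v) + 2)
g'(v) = (-8*sin(v)*cos(v) + cos(v))*(-7*sin(v) - 4)/(4*sin(v)^2 - sin(v) + 2)^2 - 7*cos(v)/(4*sin(v)^2 - sin(v) + 2)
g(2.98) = -2.64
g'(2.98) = 3.17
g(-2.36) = 0.20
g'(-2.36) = 0.86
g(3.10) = -2.18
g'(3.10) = 4.30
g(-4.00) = -2.63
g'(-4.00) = -1.16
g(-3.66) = -3.00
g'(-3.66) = -0.66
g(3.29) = -1.33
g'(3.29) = 4.38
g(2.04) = -2.39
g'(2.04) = -0.81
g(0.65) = -2.88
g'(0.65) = 1.13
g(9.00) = -3.04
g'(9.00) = 0.01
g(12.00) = -0.07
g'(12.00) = -1.68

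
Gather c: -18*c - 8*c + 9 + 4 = 13 - 26*c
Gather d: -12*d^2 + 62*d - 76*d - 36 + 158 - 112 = -12*d^2 - 14*d + 10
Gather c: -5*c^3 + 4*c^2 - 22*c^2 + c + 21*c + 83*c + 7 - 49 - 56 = -5*c^3 - 18*c^2 + 105*c - 98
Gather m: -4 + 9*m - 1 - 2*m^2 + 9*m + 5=-2*m^2 + 18*m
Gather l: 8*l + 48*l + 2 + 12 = 56*l + 14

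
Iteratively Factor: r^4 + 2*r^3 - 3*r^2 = (r)*(r^3 + 2*r^2 - 3*r) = r*(r - 1)*(r^2 + 3*r) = r*(r - 1)*(r + 3)*(r)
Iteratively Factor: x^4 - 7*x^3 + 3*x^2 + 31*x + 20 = (x + 1)*(x^3 - 8*x^2 + 11*x + 20) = (x - 4)*(x + 1)*(x^2 - 4*x - 5) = (x - 4)*(x + 1)^2*(x - 5)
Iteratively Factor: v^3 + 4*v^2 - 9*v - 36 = (v + 4)*(v^2 - 9) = (v + 3)*(v + 4)*(v - 3)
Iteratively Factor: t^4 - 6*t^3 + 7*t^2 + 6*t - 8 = (t - 2)*(t^3 - 4*t^2 - t + 4) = (t - 2)*(t + 1)*(t^2 - 5*t + 4) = (t - 4)*(t - 2)*(t + 1)*(t - 1)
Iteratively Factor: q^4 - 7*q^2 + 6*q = (q + 3)*(q^3 - 3*q^2 + 2*q) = (q - 2)*(q + 3)*(q^2 - q) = q*(q - 2)*(q + 3)*(q - 1)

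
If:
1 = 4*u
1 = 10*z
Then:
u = 1/4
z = 1/10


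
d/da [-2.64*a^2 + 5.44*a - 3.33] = 5.44 - 5.28*a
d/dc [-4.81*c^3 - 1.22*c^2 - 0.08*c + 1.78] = -14.43*c^2 - 2.44*c - 0.08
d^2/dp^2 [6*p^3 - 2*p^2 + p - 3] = 36*p - 4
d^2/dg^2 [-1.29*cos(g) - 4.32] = 1.29*cos(g)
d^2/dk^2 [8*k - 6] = 0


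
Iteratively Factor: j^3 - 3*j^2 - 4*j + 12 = (j - 3)*(j^2 - 4) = (j - 3)*(j - 2)*(j + 2)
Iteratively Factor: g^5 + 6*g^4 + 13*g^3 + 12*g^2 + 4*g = (g + 2)*(g^4 + 4*g^3 + 5*g^2 + 2*g) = g*(g + 2)*(g^3 + 4*g^2 + 5*g + 2) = g*(g + 1)*(g + 2)*(g^2 + 3*g + 2) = g*(g + 1)*(g + 2)^2*(g + 1)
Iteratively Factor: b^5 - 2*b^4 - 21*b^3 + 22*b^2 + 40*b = (b)*(b^4 - 2*b^3 - 21*b^2 + 22*b + 40) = b*(b + 4)*(b^3 - 6*b^2 + 3*b + 10) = b*(b - 2)*(b + 4)*(b^2 - 4*b - 5) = b*(b - 2)*(b + 1)*(b + 4)*(b - 5)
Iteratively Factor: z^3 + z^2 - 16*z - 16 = (z + 1)*(z^2 - 16) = (z - 4)*(z + 1)*(z + 4)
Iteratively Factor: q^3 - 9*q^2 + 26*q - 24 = (q - 4)*(q^2 - 5*q + 6) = (q - 4)*(q - 3)*(q - 2)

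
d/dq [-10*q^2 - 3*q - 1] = -20*q - 3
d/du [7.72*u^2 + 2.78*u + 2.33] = 15.44*u + 2.78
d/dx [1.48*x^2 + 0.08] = 2.96*x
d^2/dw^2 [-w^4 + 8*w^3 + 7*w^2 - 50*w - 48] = -12*w^2 + 48*w + 14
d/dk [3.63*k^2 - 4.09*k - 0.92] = 7.26*k - 4.09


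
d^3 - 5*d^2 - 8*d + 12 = (d - 6)*(d - 1)*(d + 2)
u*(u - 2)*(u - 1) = u^3 - 3*u^2 + 2*u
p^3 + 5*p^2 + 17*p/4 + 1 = (p + 1/2)^2*(p + 4)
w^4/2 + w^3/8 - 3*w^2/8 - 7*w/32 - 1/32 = (w/2 + 1/4)*(w - 1)*(w + 1/4)*(w + 1/2)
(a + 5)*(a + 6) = a^2 + 11*a + 30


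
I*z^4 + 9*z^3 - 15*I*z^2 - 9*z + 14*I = (z - 1)*(z - 7*I)*(z - 2*I)*(I*z + I)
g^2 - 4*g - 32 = (g - 8)*(g + 4)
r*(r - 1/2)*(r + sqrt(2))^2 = r^4 - r^3/2 + 2*sqrt(2)*r^3 - sqrt(2)*r^2 + 2*r^2 - r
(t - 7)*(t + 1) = t^2 - 6*t - 7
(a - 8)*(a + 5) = a^2 - 3*a - 40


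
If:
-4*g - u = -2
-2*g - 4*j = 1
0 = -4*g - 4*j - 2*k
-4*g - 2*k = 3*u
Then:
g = 7/10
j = -3/5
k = -1/5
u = -4/5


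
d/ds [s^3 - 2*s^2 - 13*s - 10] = 3*s^2 - 4*s - 13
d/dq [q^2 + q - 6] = 2*q + 1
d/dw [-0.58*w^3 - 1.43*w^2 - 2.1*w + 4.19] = -1.74*w^2 - 2.86*w - 2.1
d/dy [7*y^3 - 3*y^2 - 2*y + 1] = 21*y^2 - 6*y - 2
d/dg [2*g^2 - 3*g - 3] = 4*g - 3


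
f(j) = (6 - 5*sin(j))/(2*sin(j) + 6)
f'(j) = -2*(6 - 5*sin(j))*cos(j)/(2*sin(j) + 6)^2 - 5*cos(j)/(2*sin(j) + 6)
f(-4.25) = 0.20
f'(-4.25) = 0.31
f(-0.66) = 1.90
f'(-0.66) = -1.46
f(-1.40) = 2.71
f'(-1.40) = -0.44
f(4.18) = 2.41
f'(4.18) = 1.17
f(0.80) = 0.32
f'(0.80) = -0.53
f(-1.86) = 2.64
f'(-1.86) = 0.72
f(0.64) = 0.42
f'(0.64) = -0.65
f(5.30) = 2.34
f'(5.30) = -1.24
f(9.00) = 0.58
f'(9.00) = 0.82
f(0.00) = 1.00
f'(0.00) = -1.17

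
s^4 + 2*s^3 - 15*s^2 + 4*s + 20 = (s - 2)^2*(s + 1)*(s + 5)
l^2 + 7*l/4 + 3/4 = (l + 3/4)*(l + 1)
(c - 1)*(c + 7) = c^2 + 6*c - 7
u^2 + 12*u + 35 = (u + 5)*(u + 7)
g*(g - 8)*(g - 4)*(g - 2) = g^4 - 14*g^3 + 56*g^2 - 64*g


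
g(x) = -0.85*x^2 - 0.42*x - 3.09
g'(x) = -1.7*x - 0.42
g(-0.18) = -3.04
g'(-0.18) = -0.11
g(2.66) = -10.22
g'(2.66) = -4.94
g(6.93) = -46.82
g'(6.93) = -12.20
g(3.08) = -12.45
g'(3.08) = -5.66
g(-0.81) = -3.31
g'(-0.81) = 0.96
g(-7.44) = -47.02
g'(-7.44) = 12.23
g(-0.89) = -3.39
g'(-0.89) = 1.09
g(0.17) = -3.19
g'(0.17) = -0.71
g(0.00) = -3.09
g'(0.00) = -0.42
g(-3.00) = -9.48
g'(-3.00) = 4.68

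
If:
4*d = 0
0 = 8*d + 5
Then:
No Solution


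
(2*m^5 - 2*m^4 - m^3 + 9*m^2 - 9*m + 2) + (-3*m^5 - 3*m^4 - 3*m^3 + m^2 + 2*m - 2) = -m^5 - 5*m^4 - 4*m^3 + 10*m^2 - 7*m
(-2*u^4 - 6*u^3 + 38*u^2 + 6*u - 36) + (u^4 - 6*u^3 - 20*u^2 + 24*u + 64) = -u^4 - 12*u^3 + 18*u^2 + 30*u + 28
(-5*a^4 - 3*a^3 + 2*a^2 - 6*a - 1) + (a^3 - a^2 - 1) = -5*a^4 - 2*a^3 + a^2 - 6*a - 2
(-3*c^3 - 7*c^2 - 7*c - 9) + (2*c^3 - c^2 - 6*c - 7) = -c^3 - 8*c^2 - 13*c - 16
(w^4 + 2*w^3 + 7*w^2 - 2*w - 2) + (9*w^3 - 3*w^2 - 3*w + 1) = w^4 + 11*w^3 + 4*w^2 - 5*w - 1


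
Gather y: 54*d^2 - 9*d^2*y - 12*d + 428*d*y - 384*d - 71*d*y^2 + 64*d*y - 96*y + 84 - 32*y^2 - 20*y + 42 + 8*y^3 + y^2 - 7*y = 54*d^2 - 396*d + 8*y^3 + y^2*(-71*d - 31) + y*(-9*d^2 + 492*d - 123) + 126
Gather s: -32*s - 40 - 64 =-32*s - 104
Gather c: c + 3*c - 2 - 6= 4*c - 8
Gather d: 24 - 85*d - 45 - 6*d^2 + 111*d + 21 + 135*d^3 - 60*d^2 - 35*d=135*d^3 - 66*d^2 - 9*d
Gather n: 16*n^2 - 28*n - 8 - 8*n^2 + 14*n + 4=8*n^2 - 14*n - 4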